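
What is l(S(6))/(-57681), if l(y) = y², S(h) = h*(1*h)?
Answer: -144/6409 ≈ -0.022468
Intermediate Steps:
S(h) = h² (S(h) = h*h = h²)
l(S(6))/(-57681) = (6²)²/(-57681) = 36²*(-1/57681) = 1296*(-1/57681) = -144/6409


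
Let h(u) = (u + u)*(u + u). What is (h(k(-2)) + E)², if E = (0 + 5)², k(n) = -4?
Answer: 7921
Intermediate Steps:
h(u) = 4*u² (h(u) = (2*u)*(2*u) = 4*u²)
E = 25 (E = 5² = 25)
(h(k(-2)) + E)² = (4*(-4)² + 25)² = (4*16 + 25)² = (64 + 25)² = 89² = 7921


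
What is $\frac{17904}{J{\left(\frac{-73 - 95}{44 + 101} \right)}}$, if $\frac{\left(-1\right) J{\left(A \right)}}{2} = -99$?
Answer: $\frac{2984}{33} \approx 90.424$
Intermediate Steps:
$J{\left(A \right)} = 198$ ($J{\left(A \right)} = \left(-2\right) \left(-99\right) = 198$)
$\frac{17904}{J{\left(\frac{-73 - 95}{44 + 101} \right)}} = \frac{17904}{198} = 17904 \cdot \frac{1}{198} = \frac{2984}{33}$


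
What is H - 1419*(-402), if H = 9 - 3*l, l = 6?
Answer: 570429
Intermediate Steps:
H = -9 (H = 9 - 3*6 = 9 - 18 = -9)
H - 1419*(-402) = -9 - 1419*(-402) = -9 + 570438 = 570429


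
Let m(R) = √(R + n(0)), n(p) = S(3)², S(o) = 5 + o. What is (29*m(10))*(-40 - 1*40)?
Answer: -2320*√74 ≈ -19957.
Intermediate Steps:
n(p) = 64 (n(p) = (5 + 3)² = 8² = 64)
m(R) = √(64 + R) (m(R) = √(R + 64) = √(64 + R))
(29*m(10))*(-40 - 1*40) = (29*√(64 + 10))*(-40 - 1*40) = (29*√74)*(-40 - 40) = (29*√74)*(-80) = -2320*√74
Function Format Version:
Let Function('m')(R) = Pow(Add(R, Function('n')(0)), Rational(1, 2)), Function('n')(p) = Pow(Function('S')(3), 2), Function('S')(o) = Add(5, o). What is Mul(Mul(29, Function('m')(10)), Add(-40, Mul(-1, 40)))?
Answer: Mul(-2320, Pow(74, Rational(1, 2))) ≈ -19957.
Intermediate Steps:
Function('n')(p) = 64 (Function('n')(p) = Pow(Add(5, 3), 2) = Pow(8, 2) = 64)
Function('m')(R) = Pow(Add(64, R), Rational(1, 2)) (Function('m')(R) = Pow(Add(R, 64), Rational(1, 2)) = Pow(Add(64, R), Rational(1, 2)))
Mul(Mul(29, Function('m')(10)), Add(-40, Mul(-1, 40))) = Mul(Mul(29, Pow(Add(64, 10), Rational(1, 2))), Add(-40, Mul(-1, 40))) = Mul(Mul(29, Pow(74, Rational(1, 2))), Add(-40, -40)) = Mul(Mul(29, Pow(74, Rational(1, 2))), -80) = Mul(-2320, Pow(74, Rational(1, 2)))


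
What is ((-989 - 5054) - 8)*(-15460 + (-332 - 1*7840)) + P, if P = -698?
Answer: 142996534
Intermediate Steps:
((-989 - 5054) - 8)*(-15460 + (-332 - 1*7840)) + P = ((-989 - 5054) - 8)*(-15460 + (-332 - 1*7840)) - 698 = (-6043 - 8)*(-15460 + (-332 - 7840)) - 698 = -6051*(-15460 - 8172) - 698 = -6051*(-23632) - 698 = 142997232 - 698 = 142996534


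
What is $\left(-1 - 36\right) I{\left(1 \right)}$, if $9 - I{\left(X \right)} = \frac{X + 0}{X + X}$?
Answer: $- \frac{629}{2} \approx -314.5$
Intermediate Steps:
$I{\left(X \right)} = \frac{17}{2}$ ($I{\left(X \right)} = 9 - \frac{X + 0}{X + X} = 9 - \frac{X}{2 X} = 9 - X \frac{1}{2 X} = 9 - \frac{1}{2} = \frac{17}{2}$)
$\left(-1 - 36\right) I{\left(1 \right)} = \left(-1 - 36\right) \frac{17}{2} = \left(-37\right) \frac{17}{2} = - \frac{629}{2}$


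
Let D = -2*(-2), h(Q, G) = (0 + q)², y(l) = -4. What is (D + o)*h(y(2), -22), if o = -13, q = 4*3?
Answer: -1296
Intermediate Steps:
q = 12
h(Q, G) = 144 (h(Q, G) = (0 + 12)² = 12² = 144)
D = 4
(D + o)*h(y(2), -22) = (4 - 13)*144 = -9*144 = -1296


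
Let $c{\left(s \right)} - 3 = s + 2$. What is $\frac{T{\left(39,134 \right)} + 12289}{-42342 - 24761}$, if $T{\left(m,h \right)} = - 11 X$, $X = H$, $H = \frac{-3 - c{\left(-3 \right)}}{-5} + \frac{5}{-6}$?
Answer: $- \frac{73723}{402618} \approx -0.18311$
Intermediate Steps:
$c{\left(s \right)} = 5 + s$ ($c{\left(s \right)} = 3 + \left(s + 2\right) = 3 + \left(2 + s\right) = 5 + s$)
$H = \frac{1}{6}$ ($H = \frac{-3 - \left(5 - 3\right)}{-5} + \frac{5}{-6} = \left(-3 - 2\right) \left(- \frac{1}{5}\right) + 5 \left(- \frac{1}{6}\right) = \left(-3 - 2\right) \left(- \frac{1}{5}\right) - \frac{5}{6} = \left(-5\right) \left(- \frac{1}{5}\right) - \frac{5}{6} = 1 - \frac{5}{6} = \frac{1}{6} \approx 0.16667$)
$X = \frac{1}{6} \approx 0.16667$
$T{\left(m,h \right)} = - \frac{11}{6}$ ($T{\left(m,h \right)} = \left(-11\right) \frac{1}{6} = - \frac{11}{6}$)
$\frac{T{\left(39,134 \right)} + 12289}{-42342 - 24761} = \frac{- \frac{11}{6} + 12289}{-42342 - 24761} = \frac{73723}{6 \left(-67103\right)} = \frac{73723}{6} \left(- \frac{1}{67103}\right) = - \frac{73723}{402618}$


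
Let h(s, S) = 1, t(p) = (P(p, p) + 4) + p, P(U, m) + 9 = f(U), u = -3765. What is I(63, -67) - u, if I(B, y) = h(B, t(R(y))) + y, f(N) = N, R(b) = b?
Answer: 3699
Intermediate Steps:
P(U, m) = -9 + U
t(p) = -5 + 2*p (t(p) = ((-9 + p) + 4) + p = (-5 + p) + p = -5 + 2*p)
I(B, y) = 1 + y
I(63, -67) - u = (1 - 67) - 1*(-3765) = -66 + 3765 = 3699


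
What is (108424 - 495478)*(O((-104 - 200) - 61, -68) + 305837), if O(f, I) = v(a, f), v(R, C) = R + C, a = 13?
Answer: -118239191190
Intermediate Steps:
v(R, C) = C + R
O(f, I) = 13 + f (O(f, I) = f + 13 = 13 + f)
(108424 - 495478)*(O((-104 - 200) - 61, -68) + 305837) = (108424 - 495478)*((13 + ((-104 - 200) - 61)) + 305837) = -387054*((13 + (-304 - 61)) + 305837) = -387054*((13 - 365) + 305837) = -387054*(-352 + 305837) = -387054*305485 = -118239191190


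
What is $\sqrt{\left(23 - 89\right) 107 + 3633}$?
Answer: $3 i \sqrt{381} \approx 58.558 i$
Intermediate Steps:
$\sqrt{\left(23 - 89\right) 107 + 3633} = \sqrt{\left(-66\right) 107 + 3633} = \sqrt{-7062 + 3633} = \sqrt{-3429} = 3 i \sqrt{381}$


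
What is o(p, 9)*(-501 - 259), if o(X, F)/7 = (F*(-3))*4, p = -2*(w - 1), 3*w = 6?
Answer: 574560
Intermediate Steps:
w = 2 (w = (⅓)*6 = 2)
p = -2 (p = -2*(2 - 1) = -2*1 = -2)
o(X, F) = -84*F (o(X, F) = 7*((F*(-3))*4) = 7*(-3*F*4) = 7*(-12*F) = -84*F)
o(p, 9)*(-501 - 259) = (-84*9)*(-501 - 259) = -756*(-760) = 574560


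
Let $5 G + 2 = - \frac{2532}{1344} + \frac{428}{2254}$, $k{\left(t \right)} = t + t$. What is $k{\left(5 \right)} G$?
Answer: $- \frac{66611}{9016} \approx -7.3881$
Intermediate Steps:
$k{\left(t \right)} = 2 t$
$G = - \frac{66611}{90160}$ ($G = - \frac{2}{5} + \frac{- \frac{2532}{1344} + \frac{428}{2254}}{5} = - \frac{2}{5} + \frac{\left(-2532\right) \frac{1}{1344} + 428 \cdot \frac{1}{2254}}{5} = - \frac{2}{5} + \frac{- \frac{211}{112} + \frac{214}{1127}}{5} = - \frac{2}{5} + \frac{1}{5} \left(- \frac{30547}{18032}\right) = - \frac{2}{5} - \frac{30547}{90160} = - \frac{66611}{90160} \approx -0.73881$)
$k{\left(5 \right)} G = 2 \cdot 5 \left(- \frac{66611}{90160}\right) = 10 \left(- \frac{66611}{90160}\right) = - \frac{66611}{9016}$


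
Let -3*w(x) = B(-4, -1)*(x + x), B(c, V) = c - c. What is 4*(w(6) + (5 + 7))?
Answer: 48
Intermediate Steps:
B(c, V) = 0
w(x) = 0 (w(x) = -0*(x + x) = -0*2*x = -⅓*0 = 0)
4*(w(6) + (5 + 7)) = 4*(0 + (5 + 7)) = 4*(0 + 12) = 4*12 = 48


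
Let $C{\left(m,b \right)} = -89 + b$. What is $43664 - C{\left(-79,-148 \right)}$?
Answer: $43901$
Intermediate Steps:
$43664 - C{\left(-79,-148 \right)} = 43664 - \left(-89 - 148\right) = 43664 - -237 = 43664 + 237 = 43901$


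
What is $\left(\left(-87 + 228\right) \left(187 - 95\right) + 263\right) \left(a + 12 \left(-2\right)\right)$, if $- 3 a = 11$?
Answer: $- \frac{1098505}{3} \approx -3.6617 \cdot 10^{5}$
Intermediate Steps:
$a = - \frac{11}{3}$ ($a = \left(- \frac{1}{3}\right) 11 = - \frac{11}{3} \approx -3.6667$)
$\left(\left(-87 + 228\right) \left(187 - 95\right) + 263\right) \left(a + 12 \left(-2\right)\right) = \left(\left(-87 + 228\right) \left(187 - 95\right) + 263\right) \left(- \frac{11}{3} + 12 \left(-2\right)\right) = \left(141 \cdot 92 + 263\right) \left(- \frac{11}{3} - 24\right) = \left(12972 + 263\right) \left(- \frac{83}{3}\right) = 13235 \left(- \frac{83}{3}\right) = - \frac{1098505}{3}$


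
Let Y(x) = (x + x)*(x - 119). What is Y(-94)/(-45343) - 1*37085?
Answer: -1681585199/45343 ≈ -37086.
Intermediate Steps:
Y(x) = 2*x*(-119 + x) (Y(x) = (2*x)*(-119 + x) = 2*x*(-119 + x))
Y(-94)/(-45343) - 1*37085 = (2*(-94)*(-119 - 94))/(-45343) - 1*37085 = (2*(-94)*(-213))*(-1/45343) - 37085 = 40044*(-1/45343) - 37085 = -40044/45343 - 37085 = -1681585199/45343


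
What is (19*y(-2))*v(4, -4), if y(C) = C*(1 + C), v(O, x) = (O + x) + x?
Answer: -152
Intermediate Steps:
v(O, x) = O + 2*x
(19*y(-2))*v(4, -4) = (19*(-2*(1 - 2)))*(4 + 2*(-4)) = (19*(-2*(-1)))*(4 - 8) = (19*2)*(-4) = 38*(-4) = -152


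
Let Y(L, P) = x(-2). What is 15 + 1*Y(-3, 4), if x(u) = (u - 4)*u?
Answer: 27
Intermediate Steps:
x(u) = u*(-4 + u) (x(u) = (-4 + u)*u = u*(-4 + u))
Y(L, P) = 12 (Y(L, P) = -2*(-4 - 2) = -2*(-6) = 12)
15 + 1*Y(-3, 4) = 15 + 1*12 = 15 + 12 = 27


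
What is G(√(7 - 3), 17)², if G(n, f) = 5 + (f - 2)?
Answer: 400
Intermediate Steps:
G(n, f) = 3 + f (G(n, f) = 5 + (-2 + f) = 3 + f)
G(√(7 - 3), 17)² = (3 + 17)² = 20² = 400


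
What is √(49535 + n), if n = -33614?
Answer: 3*√1769 ≈ 126.18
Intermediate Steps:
√(49535 + n) = √(49535 - 33614) = √15921 = 3*√1769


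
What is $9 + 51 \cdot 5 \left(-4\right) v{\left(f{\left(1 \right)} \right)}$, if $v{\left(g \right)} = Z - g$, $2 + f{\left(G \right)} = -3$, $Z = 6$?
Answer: $-11211$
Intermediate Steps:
$f{\left(G \right)} = -5$ ($f{\left(G \right)} = -2 - 3 = -5$)
$v{\left(g \right)} = 6 - g$
$9 + 51 \cdot 5 \left(-4\right) v{\left(f{\left(1 \right)} \right)} = 9 + 51 \cdot 5 \left(-4\right) \left(6 - -5\right) = 9 + 51 \left(- 20 \left(6 + 5\right)\right) = 9 + 51 \left(\left(-20\right) 11\right) = 9 + 51 \left(-220\right) = 9 - 11220 = -11211$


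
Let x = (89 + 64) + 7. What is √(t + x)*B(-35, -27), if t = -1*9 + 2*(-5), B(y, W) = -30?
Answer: -30*√141 ≈ -356.23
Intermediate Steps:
t = -19 (t = -9 - 10 = -19)
x = 160 (x = 153 + 7 = 160)
√(t + x)*B(-35, -27) = √(-19 + 160)*(-30) = √141*(-30) = -30*√141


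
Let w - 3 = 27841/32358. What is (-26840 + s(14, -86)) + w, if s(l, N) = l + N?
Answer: -870693581/32358 ≈ -26908.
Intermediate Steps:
s(l, N) = N + l
w = 124915/32358 (w = 3 + 27841/32358 = 124915/32358 ≈ 3.8604)
(-26840 + s(14, -86)) + w = (-26840 + (-86 + 14)) + 124915/32358 = (-26840 - 72) + 124915/32358 = -26912 + 124915/32358 = -870693581/32358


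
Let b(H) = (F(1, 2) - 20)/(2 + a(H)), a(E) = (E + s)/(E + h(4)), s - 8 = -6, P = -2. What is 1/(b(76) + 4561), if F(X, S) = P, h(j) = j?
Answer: 119/541879 ≈ 0.00021961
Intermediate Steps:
s = 2 (s = 8 - 6 = 2)
F(X, S) = -2
a(E) = (2 + E)/(4 + E) (a(E) = (E + 2)/(E + 4) = (2 + E)/(4 + E))
b(H) = -22/(2 + (2 + H)/(4 + H)) (b(H) = (-2 - 20)/(2 + (2 + H)/(4 + H)) = -22/(2 + (2 + H)/(4 + H)))
1/(b(76) + 4561) = 1/(22*(-4 - 1*76)/(10 + 3*76) + 4561) = 1/(22*(-4 - 76)/(10 + 228) + 4561) = 1/(22*(-80)/238 + 4561) = 1/(22*(1/238)*(-80) + 4561) = 1/(-880/119 + 4561) = 1/(541879/119) = 119/541879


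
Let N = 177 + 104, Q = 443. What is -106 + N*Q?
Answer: 124377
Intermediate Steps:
N = 281
-106 + N*Q = -106 + 281*443 = -106 + 124483 = 124377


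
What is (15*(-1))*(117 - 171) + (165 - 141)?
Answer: 834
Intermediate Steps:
(15*(-1))*(117 - 171) + (165 - 141) = -15*(-54) + 24 = 810 + 24 = 834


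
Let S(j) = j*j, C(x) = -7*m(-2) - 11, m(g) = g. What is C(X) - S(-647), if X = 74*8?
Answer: -418606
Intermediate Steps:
X = 592
C(x) = 3 (C(x) = -7*(-2) - 11 = 14 - 11 = 3)
S(j) = j²
C(X) - S(-647) = 3 - 1*(-647)² = 3 - 1*418609 = 3 - 418609 = -418606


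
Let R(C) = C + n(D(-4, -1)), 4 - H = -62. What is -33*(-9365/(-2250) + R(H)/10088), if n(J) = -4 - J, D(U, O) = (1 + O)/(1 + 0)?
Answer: -52037491/378300 ≈ -137.56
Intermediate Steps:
H = 66 (H = 4 - 1*(-62) = 4 + 62 = 66)
D(U, O) = 1 + O (D(U, O) = (1 + O)/1 = (1 + O)*1 = 1 + O)
R(C) = -4 + C (R(C) = C + (-4 - (1 - 1)) = C + (-4 - 1*0) = C + (-4 + 0) = C - 4 = -4 + C)
-33*(-9365/(-2250) + R(H)/10088) = -33*(-9365/(-2250) + (-4 + 66)/10088) = -33*(-9365*(-1/2250) + 62*(1/10088)) = -33*(1873/450 + 31/5044) = -33*4730681/1134900 = -52037491/378300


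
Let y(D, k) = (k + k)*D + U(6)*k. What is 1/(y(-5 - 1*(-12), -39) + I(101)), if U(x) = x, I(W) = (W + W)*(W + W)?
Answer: 1/40024 ≈ 2.4985e-5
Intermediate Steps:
I(W) = 4*W² (I(W) = (2*W)*(2*W) = 4*W²)
y(D, k) = 6*k + 2*D*k (y(D, k) = (k + k)*D + 6*k = (2*k)*D + 6*k = 2*D*k + 6*k = 6*k + 2*D*k)
1/(y(-5 - 1*(-12), -39) + I(101)) = 1/(2*(-39)*(3 + (-5 - 1*(-12))) + 4*101²) = 1/(2*(-39)*(3 + (-5 + 12)) + 4*10201) = 1/(2*(-39)*(3 + 7) + 40804) = 1/(2*(-39)*10 + 40804) = 1/(-780 + 40804) = 1/40024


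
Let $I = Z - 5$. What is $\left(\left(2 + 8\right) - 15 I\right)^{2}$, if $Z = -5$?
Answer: $25600$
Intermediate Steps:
$I = -10$ ($I = -5 - 5 = -10$)
$\left(\left(2 + 8\right) - 15 I\right)^{2} = \left(\left(2 + 8\right) - -150\right)^{2} = \left(10 + 150\right)^{2} = 160^{2} = 25600$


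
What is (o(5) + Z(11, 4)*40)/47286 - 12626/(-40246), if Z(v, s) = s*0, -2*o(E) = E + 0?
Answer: 596932421/1903072356 ≈ 0.31367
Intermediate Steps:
o(E) = -E/2 (o(E) = -(E + 0)/2 = -E/2)
Z(v, s) = 0
(o(5) + Z(11, 4)*40)/47286 - 12626/(-40246) = (-½*5 + 0*40)/47286 - 12626/(-40246) = (-5/2 + 0)*(1/47286) - 12626*(-1/40246) = -5/2*1/47286 + 6313/20123 = -5/94572 + 6313/20123 = 596932421/1903072356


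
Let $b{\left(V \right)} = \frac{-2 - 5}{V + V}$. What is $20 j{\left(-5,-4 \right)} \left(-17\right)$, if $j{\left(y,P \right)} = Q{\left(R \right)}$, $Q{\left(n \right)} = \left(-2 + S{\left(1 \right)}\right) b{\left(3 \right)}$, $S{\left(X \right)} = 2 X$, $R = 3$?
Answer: $0$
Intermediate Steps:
$b{\left(V \right)} = - \frac{7}{2 V}$
$Q{\left(n \right)} = 0$ ($Q{\left(n \right)} = \left(-2 + 2 \cdot 1\right) \left(- \frac{7}{2 \cdot 3}\right) = \left(-2 + 2\right) \left(\left(- \frac{7}{2}\right) \frac{1}{3}\right) = 0 \left(- \frac{7}{6}\right) = 0$)
$j{\left(y,P \right)} = 0$
$20 j{\left(-5,-4 \right)} \left(-17\right) = 20 \cdot 0 \left(-17\right) = 0 \left(-17\right) = 0$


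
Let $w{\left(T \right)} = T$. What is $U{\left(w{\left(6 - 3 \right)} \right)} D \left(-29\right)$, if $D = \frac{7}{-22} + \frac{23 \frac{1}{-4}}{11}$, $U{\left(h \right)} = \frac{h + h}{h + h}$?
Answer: $\frac{1073}{44} \approx 24.386$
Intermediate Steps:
$U{\left(h \right)} = 1$ ($U{\left(h \right)} = \frac{2 h}{2 h} = 2 h \frac{1}{2 h} = 1$)
$D = - \frac{37}{44}$ ($D = 7 \left(- \frac{1}{22}\right) + 23 \left(- \frac{1}{4}\right) \frac{1}{11} = - \frac{7}{22} - \frac{23}{44} = - \frac{37}{44} \approx -0.84091$)
$U{\left(w{\left(6 - 3 \right)} \right)} D \left(-29\right) = 1 \left(- \frac{37}{44}\right) \left(-29\right) = \left(- \frac{37}{44}\right) \left(-29\right) = \frac{1073}{44}$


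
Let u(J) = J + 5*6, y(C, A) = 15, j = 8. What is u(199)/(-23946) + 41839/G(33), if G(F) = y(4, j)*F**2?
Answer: 332711993/130385970 ≈ 2.5517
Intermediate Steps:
u(J) = 30 + J (u(J) = J + 30 = 30 + J)
G(F) = 15*F**2
u(199)/(-23946) + 41839/G(33) = (30 + 199)/(-23946) + 41839/((15*33**2)) = 229*(-1/23946) + 41839/((15*1089)) = -229/23946 + 41839/16335 = 332711993/130385970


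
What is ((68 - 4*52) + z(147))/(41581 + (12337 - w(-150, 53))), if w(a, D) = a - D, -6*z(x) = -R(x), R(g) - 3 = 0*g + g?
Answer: -115/54121 ≈ -0.0021249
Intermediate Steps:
R(g) = 3 + g (R(g) = 3 + (0*g + g) = 3 + (0 + g) = 3 + g)
z(x) = 1/2 + x/6 (z(x) = -(-1)*(3 + x)/6 = -(-3 - x)/6 = 1/2 + x/6)
((68 - 4*52) + z(147))/(41581 + (12337 - w(-150, 53))) = ((68 - 4*52) + (1/2 + (1/6)*147))/(41581 + (12337 - (-150 - 1*53))) = ((68 - 208) + (1/2 + 49/2))/(41581 + (12337 - (-150 - 53))) = (-140 + 25)/(41581 + (12337 - 1*(-203))) = -115/(41581 + (12337 + 203)) = -115/(41581 + 12540) = -115/54121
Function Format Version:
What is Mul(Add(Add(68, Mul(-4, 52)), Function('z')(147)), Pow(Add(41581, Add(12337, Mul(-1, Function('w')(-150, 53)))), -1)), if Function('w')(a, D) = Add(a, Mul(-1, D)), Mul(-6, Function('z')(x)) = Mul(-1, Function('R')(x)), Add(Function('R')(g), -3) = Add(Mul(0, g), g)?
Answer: Rational(-115, 54121) ≈ -0.0021249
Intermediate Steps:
Function('R')(g) = Add(3, g) (Function('R')(g) = Add(3, Add(Mul(0, g), g)) = Add(3, Add(0, g)) = Add(3, g))
Function('z')(x) = Add(Rational(1, 2), Mul(Rational(1, 6), x)) (Function('z')(x) = Mul(Rational(-1, 6), Mul(-1, Add(3, x))) = Mul(Rational(-1, 6), Add(-3, Mul(-1, x))) = Add(Rational(1, 2), Mul(Rational(1, 6), x)))
Mul(Add(Add(68, Mul(-4, 52)), Function('z')(147)), Pow(Add(41581, Add(12337, Mul(-1, Function('w')(-150, 53)))), -1)) = Mul(Add(Add(68, Mul(-4, 52)), Add(Rational(1, 2), Mul(Rational(1, 6), 147))), Pow(Add(41581, Add(12337, Mul(-1, Add(-150, Mul(-1, 53))))), -1)) = Mul(Add(Add(68, -208), Add(Rational(1, 2), Rational(49, 2))), Pow(Add(41581, Add(12337, Mul(-1, Add(-150, -53)))), -1)) = Mul(Add(-140, 25), Pow(Add(41581, Add(12337, Mul(-1, -203))), -1)) = Mul(-115, Pow(Add(41581, Add(12337, 203)), -1)) = Mul(-115, Pow(Add(41581, 12540), -1)) = Mul(-115, Pow(54121, -1)) = Mul(-115, Rational(1, 54121)) = Rational(-115, 54121)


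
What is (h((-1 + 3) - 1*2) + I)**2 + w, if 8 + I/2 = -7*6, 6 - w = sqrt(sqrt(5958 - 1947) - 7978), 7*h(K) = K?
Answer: 10006 - sqrt(-7978 + sqrt(4011)) ≈ 10006.0 - 88.964*I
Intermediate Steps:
h(K) = K/7
w = 6 - sqrt(-7978 + sqrt(4011)) (w = 6 - sqrt(sqrt(5958 - 1947) - 7978) = 6 - sqrt(sqrt(4011) - 7978) = 6 - sqrt(-7978 + sqrt(4011)) ≈ 6.0 - 88.964*I)
I = -100 (I = -16 + 2*(-7*6) = -16 + 2*(-42) = -16 - 84 = -100)
(h((-1 + 3) - 1*2) + I)**2 + w = (((-1 + 3) - 1*2)/7 - 100)**2 + (6 - sqrt(-7978 + sqrt(4011))) = ((2 - 2)/7 - 100)**2 + (6 - sqrt(-7978 + sqrt(4011))) = ((1/7)*0 - 100)**2 + (6 - sqrt(-7978 + sqrt(4011))) = (0 - 100)**2 + (6 - sqrt(-7978 + sqrt(4011))) = (-100)**2 + (6 - sqrt(-7978 + sqrt(4011))) = 10000 + (6 - sqrt(-7978 + sqrt(4011))) = 10006 - sqrt(-7978 + sqrt(4011))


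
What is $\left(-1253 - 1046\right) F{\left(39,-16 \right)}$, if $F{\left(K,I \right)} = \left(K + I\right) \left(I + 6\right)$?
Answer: $528770$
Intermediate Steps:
$F{\left(K,I \right)} = \left(6 + I\right) \left(I + K\right)$ ($F{\left(K,I \right)} = \left(I + K\right) \left(6 + I\right) = \left(6 + I\right) \left(I + K\right)$)
$\left(-1253 - 1046\right) F{\left(39,-16 \right)} = \left(-1253 - 1046\right) \left(\left(-16\right)^{2} + 6 \left(-16\right) + 6 \cdot 39 - 624\right) = - 2299 \left(256 - 96 + 234 - 624\right) = \left(-2299\right) \left(-230\right) = 528770$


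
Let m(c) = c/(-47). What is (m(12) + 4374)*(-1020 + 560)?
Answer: -94560360/47 ≈ -2.0119e+6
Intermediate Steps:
m(c) = -c/47 (m(c) = c*(-1/47) = -c/47)
(m(12) + 4374)*(-1020 + 560) = (-1/47*12 + 4374)*(-1020 + 560) = (-12/47 + 4374)*(-460) = (205566/47)*(-460) = -94560360/47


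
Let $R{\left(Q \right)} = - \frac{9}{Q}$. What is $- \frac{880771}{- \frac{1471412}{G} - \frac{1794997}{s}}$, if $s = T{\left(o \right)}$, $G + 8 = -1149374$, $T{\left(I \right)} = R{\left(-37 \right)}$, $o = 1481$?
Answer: $\frac{4555540500849}{38168032352945} \approx 0.11935$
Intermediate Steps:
$T{\left(I \right)} = \frac{9}{37}$ ($T{\left(I \right)} = - \frac{9}{-37} = \left(-9\right) \left(- \frac{1}{37}\right) = \frac{9}{37}$)
$G = -1149382$ ($G = -8 - 1149374 = -1149382$)
$s = \frac{9}{37} \approx 0.24324$
$- \frac{880771}{- \frac{1471412}{G} - \frac{1794997}{s}} = - \frac{880771}{- \frac{1471412}{-1149382} - \frac{1794997}{\frac{9}{37}}} = - \frac{880771}{\left(-1471412\right) \left(- \frac{1}{1149382}\right) - \frac{66414889}{9}} = - \frac{880771}{\frac{735706}{574691} - \frac{66414889}{9}} = - \frac{880771}{- \frac{38168032352945}{5172219}} = \left(-880771\right) \left(- \frac{5172219}{38168032352945}\right) = \frac{4555540500849}{38168032352945}$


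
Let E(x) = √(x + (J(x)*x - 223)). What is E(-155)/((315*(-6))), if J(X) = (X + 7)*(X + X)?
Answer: -I*√7111778/1890 ≈ -1.411*I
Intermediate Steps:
J(X) = 2*X*(7 + X) (J(X) = (7 + X)*(2*X) = 2*X*(7 + X))
E(x) = √(-223 + x + 2*x²*(7 + x)) (E(x) = √(x + ((2*x*(7 + x))*x - 223)) = √(x + (2*x²*(7 + x) - 223)) = √(x + (-223 + 2*x²*(7 + x))) = √(-223 + x + 2*x²*(7 + x)))
E(-155)/((315*(-6))) = √(-223 - 155 + 2*(-155)²*(7 - 155))/((315*(-6))) = √(-223 - 155 + 2*24025*(-148))/(-1890) = √(-223 - 155 - 7111400)*(-1/1890) = √(-7111778)*(-1/1890) = (I*√7111778)*(-1/1890) = -I*√7111778/1890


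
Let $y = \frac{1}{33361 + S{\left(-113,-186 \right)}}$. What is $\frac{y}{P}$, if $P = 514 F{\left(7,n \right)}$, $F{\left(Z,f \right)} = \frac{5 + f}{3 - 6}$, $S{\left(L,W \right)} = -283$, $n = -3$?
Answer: $- \frac{1}{11334728} \approx -8.8224 \cdot 10^{-8}$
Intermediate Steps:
$F{\left(Z,f \right)} = - \frac{5}{3} - \frac{f}{3}$ ($F{\left(Z,f \right)} = \frac{5 + f}{-3} = \left(5 + f\right) \left(- \frac{1}{3}\right) = - \frac{5}{3} - \frac{f}{3}$)
$P = - \frac{1028}{3}$ ($P = 514 \left(- \frac{5}{3} - -1\right) = 514 \left(- \frac{5}{3} + 1\right) = 514 \left(- \frac{2}{3}\right) = - \frac{1028}{3} \approx -342.67$)
$y = \frac{1}{33078}$ ($y = \frac{1}{33361 - 283} = \frac{1}{33078} \approx 3.0232 \cdot 10^{-5}$)
$\frac{y}{P} = \frac{1}{33078 \left(- \frac{1028}{3}\right)} = \frac{1}{33078} \left(- \frac{3}{1028}\right) = - \frac{1}{11334728}$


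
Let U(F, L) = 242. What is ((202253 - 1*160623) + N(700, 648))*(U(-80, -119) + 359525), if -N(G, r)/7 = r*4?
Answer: 8449487762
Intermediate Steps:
N(G, r) = -28*r (N(G, r) = -7*r*4 = -28*r)
((202253 - 1*160623) + N(700, 648))*(U(-80, -119) + 359525) = ((202253 - 1*160623) - 28*648)*(242 + 359525) = ((202253 - 160623) - 18144)*359767 = (41630 - 18144)*359767 = 23486*359767 = 8449487762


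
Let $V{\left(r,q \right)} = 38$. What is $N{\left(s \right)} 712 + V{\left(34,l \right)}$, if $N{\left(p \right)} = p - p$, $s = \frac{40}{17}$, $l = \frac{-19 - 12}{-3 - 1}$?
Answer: $38$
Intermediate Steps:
$l = \frac{31}{4}$ ($l = - \frac{31}{-4} = \left(-31\right) \left(- \frac{1}{4}\right) = \frac{31}{4} \approx 7.75$)
$s = \frac{40}{17}$ ($s = 40 \cdot \frac{1}{17} = \frac{40}{17} \approx 2.3529$)
$N{\left(p \right)} = 0$
$N{\left(s \right)} 712 + V{\left(34,l \right)} = 0 \cdot 712 + 38 = 0 + 38 = 38$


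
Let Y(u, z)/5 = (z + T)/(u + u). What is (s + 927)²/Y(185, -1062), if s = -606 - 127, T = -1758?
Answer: -696266/705 ≈ -987.61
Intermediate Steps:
s = -733
Y(u, z) = 5*(-1758 + z)/(2*u) (Y(u, z) = 5*((z - 1758)/(u + u)) = 5*((-1758 + z)/((2*u))) = 5*((-1758 + z)*(1/(2*u))) = 5*((-1758 + z)/(2*u)) = 5*(-1758 + z)/(2*u))
(s + 927)²/Y(185, -1062) = (-733 + 927)²/(((5/2)*(-1758 - 1062)/185)) = 194²/(((5/2)*(1/185)*(-2820))) = 37636/(-1410/37) = 37636*(-37/1410) = -696266/705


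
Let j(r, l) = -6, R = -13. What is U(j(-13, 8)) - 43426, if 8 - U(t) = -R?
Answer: -43431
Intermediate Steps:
U(t) = -5 (U(t) = 8 - (-1)*(-13) = 8 - 1*13 = 8 - 13 = -5)
U(j(-13, 8)) - 43426 = -5 - 43426 = -43431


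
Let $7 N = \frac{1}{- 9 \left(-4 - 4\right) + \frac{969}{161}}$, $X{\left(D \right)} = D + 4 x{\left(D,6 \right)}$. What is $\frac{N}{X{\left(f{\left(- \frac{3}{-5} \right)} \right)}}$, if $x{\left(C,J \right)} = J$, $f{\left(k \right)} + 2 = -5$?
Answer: $\frac{23}{213537} \approx 0.00010771$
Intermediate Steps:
$f{\left(k \right)} = -7$ ($f{\left(k \right)} = -2 - 5 = -7$)
$X{\left(D \right)} = 24 + D$ ($X{\left(D \right)} = D + 4 \cdot 6 = D + 24 = 24 + D$)
$N = \frac{23}{12561}$ ($N = \frac{1}{7 \left(- 9 \left(-4 - 4\right) + \frac{969}{161}\right)} = \frac{1}{7 \left(\left(-9\right) \left(-8\right) + 969 \cdot \frac{1}{161}\right)} = \frac{1}{7 \left(72 + \frac{969}{161}\right)} = \frac{1}{7 \cdot \frac{12561}{161}} = \frac{1}{7} \cdot \frac{161}{12561} = \frac{23}{12561} \approx 0.0018311$)
$\frac{N}{X{\left(f{\left(- \frac{3}{-5} \right)} \right)}} = \frac{23}{12561 \left(24 - 7\right)} = \frac{23}{12561 \cdot 17} = \frac{23}{12561} \cdot \frac{1}{17} = \frac{23}{213537}$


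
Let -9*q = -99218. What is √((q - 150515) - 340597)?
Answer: I*√4320790/3 ≈ 692.88*I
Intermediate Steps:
q = 99218/9 (q = -⅑*(-99218) = 99218/9 ≈ 11024.)
√((q - 150515) - 340597) = √((99218/9 - 150515) - 340597) = √(-1255417/9 - 340597) = √(-4320790/9) = I*√4320790/3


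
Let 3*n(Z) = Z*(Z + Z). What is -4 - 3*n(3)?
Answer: -22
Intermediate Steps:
n(Z) = 2*Z²/3 (n(Z) = (Z*(Z + Z))/3 = (Z*(2*Z))/3 = (2*Z²)/3 = 2*Z²/3)
-4 - 3*n(3) = -4 - 2*3² = -4 - 2*9 = -4 - 3*6 = -4 - 18 = -22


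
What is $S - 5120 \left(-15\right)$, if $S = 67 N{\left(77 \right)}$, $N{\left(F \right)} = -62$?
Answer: $72646$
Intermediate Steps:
$S = -4154$ ($S = 67 \left(-62\right) = -4154$)
$S - 5120 \left(-15\right) = -4154 - 5120 \left(-15\right) = -4154 - -76800 = -4154 + 76800 = 72646$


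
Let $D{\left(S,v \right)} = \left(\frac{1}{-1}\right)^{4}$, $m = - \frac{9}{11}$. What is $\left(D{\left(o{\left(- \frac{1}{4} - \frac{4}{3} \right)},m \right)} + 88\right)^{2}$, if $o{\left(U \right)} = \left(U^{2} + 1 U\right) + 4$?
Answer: $7921$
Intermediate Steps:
$o{\left(U \right)} = 4 + U + U^{2}$ ($o{\left(U \right)} = \left(U^{2} + U\right) + 4 = \left(U + U^{2}\right) + 4 = 4 + U + U^{2}$)
$m = - \frac{9}{11}$ ($m = \left(-9\right) \frac{1}{11} = - \frac{9}{11} \approx -0.81818$)
$D{\left(S,v \right)} = 1$ ($D{\left(S,v \right)} = \left(-1\right)^{4} = 1$)
$\left(D{\left(o{\left(- \frac{1}{4} - \frac{4}{3} \right)},m \right)} + 88\right)^{2} = \left(1 + 88\right)^{2} = 89^{2} = 7921$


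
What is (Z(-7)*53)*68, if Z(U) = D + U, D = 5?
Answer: -7208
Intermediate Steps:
Z(U) = 5 + U
(Z(-7)*53)*68 = ((5 - 7)*53)*68 = -2*53*68 = -106*68 = -7208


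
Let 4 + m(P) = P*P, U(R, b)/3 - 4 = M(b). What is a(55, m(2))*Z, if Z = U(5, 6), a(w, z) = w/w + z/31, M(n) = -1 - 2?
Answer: 3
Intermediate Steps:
M(n) = -3
U(R, b) = 3 (U(R, b) = 12 + 3*(-3) = 12 - 9 = 3)
m(P) = -4 + P² (m(P) = -4 + P*P = -4 + P²)
a(w, z) = 1 + z/31 (a(w, z) = 1 + z*(1/31) = 1 + z/31)
Z = 3
a(55, m(2))*Z = (1 + (-4 + 2²)/31)*3 = (1 + (-4 + 4)/31)*3 = (1 + (1/31)*0)*3 = (1 + 0)*3 = 1*3 = 3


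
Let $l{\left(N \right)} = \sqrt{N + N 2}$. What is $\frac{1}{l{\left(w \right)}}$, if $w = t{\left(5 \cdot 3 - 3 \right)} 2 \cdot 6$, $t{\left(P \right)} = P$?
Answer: $\frac{\sqrt{3}}{36} \approx 0.048113$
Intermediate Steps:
$w = 144$ ($w = \left(5 \cdot 3 - 3\right) 2 \cdot 6 = \left(15 - 3\right) 2 \cdot 6 = 12 \cdot 2 \cdot 6 = 24 \cdot 6 = 144$)
$l{\left(N \right)} = \sqrt{3} \sqrt{N}$ ($l{\left(N \right)} = \sqrt{N + 2 N} = \sqrt{3 N} = \sqrt{3} \sqrt{N}$)
$\frac{1}{l{\left(w \right)}} = \frac{1}{\sqrt{3} \sqrt{144}} = \frac{1}{\sqrt{3} \cdot 12} = \frac{1}{12 \sqrt{3}} = \frac{\sqrt{3}}{36}$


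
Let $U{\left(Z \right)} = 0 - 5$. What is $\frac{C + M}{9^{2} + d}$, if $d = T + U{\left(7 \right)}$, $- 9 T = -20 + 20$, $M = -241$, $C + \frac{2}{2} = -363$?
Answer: $- \frac{605}{76} \approx -7.9605$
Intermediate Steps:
$U{\left(Z \right)} = -5$
$C = -364$ ($C = -1 - 363 = -364$)
$T = 0$ ($T = - \frac{-20 + 20}{9} = \left(- \frac{1}{9}\right) 0 = 0$)
$d = -5$ ($d = 0 - 5 = -5$)
$\frac{C + M}{9^{2} + d} = \frac{-364 - 241}{9^{2} - 5} = - \frac{605}{81 - 5} = - \frac{605}{76}$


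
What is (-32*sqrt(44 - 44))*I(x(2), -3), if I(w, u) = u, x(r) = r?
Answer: 0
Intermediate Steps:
(-32*sqrt(44 - 44))*I(x(2), -3) = -32*sqrt(44 - 44)*(-3) = -32*sqrt(0)*(-3) = -32*0*(-3) = 0*(-3) = 0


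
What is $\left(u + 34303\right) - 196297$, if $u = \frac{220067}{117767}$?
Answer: $- \frac{19077327331}{117767} \approx -1.6199 \cdot 10^{5}$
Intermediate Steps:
$u = \frac{220067}{117767}$ ($u = 220067 \cdot \frac{1}{117767} = \frac{220067}{117767} \approx 1.8687$)
$\left(u + 34303\right) - 196297 = \left(\frac{220067}{117767} + 34303\right) - 196297 = \frac{4039981468}{117767} - 196297 = - \frac{19077327331}{117767}$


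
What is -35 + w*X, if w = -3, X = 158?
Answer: -509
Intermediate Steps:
-35 + w*X = -35 - 3*158 = -35 - 474 = -509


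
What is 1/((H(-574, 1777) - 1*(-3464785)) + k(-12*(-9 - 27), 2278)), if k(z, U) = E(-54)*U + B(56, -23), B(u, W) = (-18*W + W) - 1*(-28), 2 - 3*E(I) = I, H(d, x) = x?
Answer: 3/10528511 ≈ 2.8494e-7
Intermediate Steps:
E(I) = ⅔ - I/3
B(u, W) = 28 - 17*W (B(u, W) = -17*W + 28 = 28 - 17*W)
k(z, U) = 419 + 56*U/3 (k(z, U) = (⅔ - ⅓*(-54))*U + (28 - 17*(-23)) = (⅔ + 18)*U + (28 + 391) = 56*U/3 + 419 = 419 + 56*U/3)
1/((H(-574, 1777) - 1*(-3464785)) + k(-12*(-9 - 27), 2278)) = 1/((1777 - 1*(-3464785)) + (419 + (56/3)*2278)) = 1/((1777 + 3464785) + (419 + 127568/3)) = 1/(3466562 + 128825/3) = 1/(10528511/3) = 3/10528511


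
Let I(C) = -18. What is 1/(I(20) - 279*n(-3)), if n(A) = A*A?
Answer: -1/2529 ≈ -0.00039541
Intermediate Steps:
n(A) = A**2
1/(I(20) - 279*n(-3)) = 1/(-18 - 279*(-3)**2) = 1/(-18 - 279*9) = 1/(-18 - 2511) = 1/(-2529) = -1/2529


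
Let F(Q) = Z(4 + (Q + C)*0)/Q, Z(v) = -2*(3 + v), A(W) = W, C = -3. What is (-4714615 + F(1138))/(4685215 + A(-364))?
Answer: -99356146/98728897 ≈ -1.0064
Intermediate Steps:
Z(v) = -6 - 2*v
F(Q) = -14/Q (F(Q) = (-6 - 2*(4 + (Q - 3)*0))/Q = (-6 - 2*(4 + (-3 + Q)*0))/Q = (-6 - 2*(4 + 0))/Q = (-6 - 2*4)/Q = (-6 - 8)/Q = -14/Q)
(-4714615 + F(1138))/(4685215 + A(-364)) = (-4714615 - 14/1138)/(4685215 - 364) = (-4714615 - 14*1/1138)/4684851 = (-4714615 - 7/569)*(1/4684851) = -2682615942/569*1/4684851 = -99356146/98728897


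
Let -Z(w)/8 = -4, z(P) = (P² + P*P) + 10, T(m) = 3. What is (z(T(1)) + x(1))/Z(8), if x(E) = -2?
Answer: 13/16 ≈ 0.81250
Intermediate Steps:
z(P) = 10 + 2*P² (z(P) = (P² + P²) + 10 = 2*P² + 10 = 10 + 2*P²)
Z(w) = 32 (Z(w) = -8*(-4) = 32)
(z(T(1)) + x(1))/Z(8) = ((10 + 2*3²) - 2)/32 = ((10 + 2*9) - 2)*(1/32) = ((10 + 18) - 2)*(1/32) = (28 - 2)*(1/32) = 26*(1/32) = 13/16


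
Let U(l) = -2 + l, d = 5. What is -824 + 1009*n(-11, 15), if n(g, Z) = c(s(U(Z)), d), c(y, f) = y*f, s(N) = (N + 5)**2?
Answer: 1633756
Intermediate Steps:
s(N) = (5 + N)**2
c(y, f) = f*y
n(g, Z) = 5*(3 + Z)**2 (n(g, Z) = 5*(5 + (-2 + Z))**2 = 5*(3 + Z)**2)
-824 + 1009*n(-11, 15) = -824 + 1009*(5*(3 + 15)**2) = -824 + 1009*(5*18**2) = -824 + 1009*(5*324) = -824 + 1009*1620 = -824 + 1634580 = 1633756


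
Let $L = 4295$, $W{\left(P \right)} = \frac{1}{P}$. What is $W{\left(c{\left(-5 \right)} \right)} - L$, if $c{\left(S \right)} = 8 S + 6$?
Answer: $- \frac{146031}{34} \approx -4295.0$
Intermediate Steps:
$c{\left(S \right)} = 6 + 8 S$
$W{\left(c{\left(-5 \right)} \right)} - L = \frac{1}{6 + 8 \left(-5\right)} - 4295 = \frac{1}{6 - 40} - 4295 = \frac{1}{-34} - 4295 = - \frac{1}{34} - 4295 = - \frac{146031}{34}$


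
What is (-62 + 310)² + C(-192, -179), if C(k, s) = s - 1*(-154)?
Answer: 61479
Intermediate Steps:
C(k, s) = 154 + s (C(k, s) = s + 154 = 154 + s)
(-62 + 310)² + C(-192, -179) = (-62 + 310)² + (154 - 179) = 248² - 25 = 61504 - 25 = 61479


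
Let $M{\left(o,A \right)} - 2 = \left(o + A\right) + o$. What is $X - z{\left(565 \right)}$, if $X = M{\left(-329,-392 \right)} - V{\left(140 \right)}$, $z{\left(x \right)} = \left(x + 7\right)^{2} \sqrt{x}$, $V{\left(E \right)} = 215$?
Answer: $-1263 - 327184 \sqrt{565} \approx -7.7783 \cdot 10^{6}$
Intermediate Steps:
$M{\left(o,A \right)} = 2 + A + 2 o$ ($M{\left(o,A \right)} = 2 + \left(\left(o + A\right) + o\right) = 2 + \left(\left(A + o\right) + o\right) = 2 + \left(A + 2 o\right) = 2 + A + 2 o$)
$z{\left(x \right)} = \sqrt{x} \left(7 + x\right)^{2}$ ($z{\left(x \right)} = \left(7 + x\right)^{2} \sqrt{x} = \sqrt{x} \left(7 + x\right)^{2}$)
$X = -1263$ ($X = \left(2 - 392 + 2 \left(-329\right)\right) - 215 = \left(2 - 392 - 658\right) - 215 = -1048 - 215 = -1263$)
$X - z{\left(565 \right)} = -1263 - \sqrt{565} \left(7 + 565\right)^{2} = -1263 - \sqrt{565} \cdot 572^{2} = -1263 - \sqrt{565} \cdot 327184 = -1263 - 327184 \sqrt{565}$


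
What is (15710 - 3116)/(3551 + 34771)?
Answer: 2099/6387 ≈ 0.32864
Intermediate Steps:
(15710 - 3116)/(3551 + 34771) = 12594/38322 = 12594*(1/38322) = 2099/6387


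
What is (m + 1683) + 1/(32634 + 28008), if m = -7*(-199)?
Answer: 186534793/60642 ≈ 3076.0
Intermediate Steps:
m = 1393
(m + 1683) + 1/(32634 + 28008) = (1393 + 1683) + 1/(32634 + 28008) = 3076 + 1/60642 = 186534793/60642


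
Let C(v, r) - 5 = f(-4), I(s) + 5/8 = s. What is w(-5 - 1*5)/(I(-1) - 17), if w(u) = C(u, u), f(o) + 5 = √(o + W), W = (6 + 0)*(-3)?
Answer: -8*I*√22/149 ≈ -0.25183*I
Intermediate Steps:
W = -18 (W = 6*(-3) = -18)
I(s) = -5/8 + s
f(o) = -5 + √(-18 + o) (f(o) = -5 + √(o - 18) = -5 + √(-18 + o))
C(v, r) = I*√22 (C(v, r) = 5 + (-5 + √(-18 - 4)) = 5 + (-5 + √(-22)) = 5 + (-5 + I*√22) = I*√22)
w(u) = I*√22
w(-5 - 1*5)/(I(-1) - 17) = (I*√22)/((-5/8 - 1) - 17) = (I*√22)/(-13/8 - 17) = (I*√22)/(-149/8) = (I*√22)*(-8/149) = -8*I*√22/149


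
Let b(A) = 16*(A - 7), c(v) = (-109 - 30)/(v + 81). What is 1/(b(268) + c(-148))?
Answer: 67/279931 ≈ 0.00023934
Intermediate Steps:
c(v) = -139/(81 + v)
b(A) = -112 + 16*A (b(A) = 16*(-7 + A) = -112 + 16*A)
1/(b(268) + c(-148)) = 1/((-112 + 16*268) - 139/(81 - 148)) = 1/((-112 + 4288) - 139/(-67)) = 1/(4176 - 139*(-1/67)) = 1/(4176 + 139/67) = 1/(279931/67) = 67/279931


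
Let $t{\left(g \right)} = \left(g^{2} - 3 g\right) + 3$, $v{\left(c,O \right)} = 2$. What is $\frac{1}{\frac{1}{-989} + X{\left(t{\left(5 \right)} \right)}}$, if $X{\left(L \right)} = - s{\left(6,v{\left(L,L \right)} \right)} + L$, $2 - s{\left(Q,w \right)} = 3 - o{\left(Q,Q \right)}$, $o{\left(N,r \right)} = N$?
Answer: $\frac{989}{7911} \approx 0.12502$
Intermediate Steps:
$t{\left(g \right)} = 3 + g^{2} - 3 g$
$s{\left(Q,w \right)} = -1 + Q$ ($s{\left(Q,w \right)} = 2 - \left(3 - Q\right) = 2 + \left(-3 + Q\right) = -1 + Q$)
$X{\left(L \right)} = -5 + L$ ($X{\left(L \right)} = - (-1 + 6) + L = \left(-1\right) 5 + L = -5 + L$)
$\frac{1}{\frac{1}{-989} + X{\left(t{\left(5 \right)} \right)}} = \frac{1}{\frac{1}{-989} + \left(-5 + \left(3 + 5^{2} - 15\right)\right)} = \frac{1}{- \frac{1}{989} + \left(-5 + \left(3 + 25 - 15\right)\right)} = \frac{1}{- \frac{1}{989} + \left(-5 + 13\right)} = \frac{1}{- \frac{1}{989} + 8} = \frac{1}{\frac{7911}{989}} = \frac{989}{7911}$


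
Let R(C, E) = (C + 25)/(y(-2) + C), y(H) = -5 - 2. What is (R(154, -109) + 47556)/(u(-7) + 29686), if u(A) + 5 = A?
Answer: 6990911/4362078 ≈ 1.6027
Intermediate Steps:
y(H) = -7
u(A) = -5 + A
R(C, E) = (25 + C)/(-7 + C) (R(C, E) = (C + 25)/(-7 + C) = (25 + C)/(-7 + C))
(R(154, -109) + 47556)/(u(-7) + 29686) = ((25 + 154)/(-7 + 154) + 47556)/((-5 - 7) + 29686) = (179/147 + 47556)/(-12 + 29686) = ((1/147)*179 + 47556)/29674 = (179/147 + 47556)*(1/29674) = (6990911/147)*(1/29674) = 6990911/4362078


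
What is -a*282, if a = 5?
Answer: -1410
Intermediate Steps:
-a*282 = -5*282 = -1*1410 = -1410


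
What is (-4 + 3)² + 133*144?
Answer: 19153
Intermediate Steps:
(-4 + 3)² + 133*144 = (-1)² + 19152 = 1 + 19152 = 19153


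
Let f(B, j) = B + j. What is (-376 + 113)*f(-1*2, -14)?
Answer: 4208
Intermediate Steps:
(-376 + 113)*f(-1*2, -14) = (-376 + 113)*(-1*2 - 14) = -263*(-2 - 14) = -263*(-16) = 4208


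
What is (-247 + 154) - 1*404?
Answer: -497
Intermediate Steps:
(-247 + 154) - 1*404 = -93 - 404 = -497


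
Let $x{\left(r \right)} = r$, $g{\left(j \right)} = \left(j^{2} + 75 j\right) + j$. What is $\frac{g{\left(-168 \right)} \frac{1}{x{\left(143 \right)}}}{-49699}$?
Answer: $- \frac{15456}{7106957} \approx -0.0021748$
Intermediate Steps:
$g{\left(j \right)} = j^{2} + 76 j$
$\frac{g{\left(-168 \right)} \frac{1}{x{\left(143 \right)}}}{-49699} = \frac{- 168 \left(76 - 168\right) \frac{1}{143}}{-49699} = \left(-168\right) \left(-92\right) \frac{1}{143} \left(- \frac{1}{49699}\right) = 15456 \cdot \frac{1}{143} \left(- \frac{1}{49699}\right) = \frac{15456}{143} \left(- \frac{1}{49699}\right) = - \frac{15456}{7106957}$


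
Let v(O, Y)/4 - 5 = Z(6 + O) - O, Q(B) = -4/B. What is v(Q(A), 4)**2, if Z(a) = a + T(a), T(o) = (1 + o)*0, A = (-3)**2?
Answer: 1936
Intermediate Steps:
A = 9
T(o) = 0
Z(a) = a (Z(a) = a + 0 = a)
v(O, Y) = 44 (v(O, Y) = 20 + 4*((6 + O) - O) = 20 + 4*6 = 20 + 24 = 44)
v(Q(A), 4)**2 = 44**2 = 1936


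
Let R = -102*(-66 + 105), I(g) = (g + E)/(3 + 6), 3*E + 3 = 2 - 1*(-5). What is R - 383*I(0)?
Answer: -108938/27 ≈ -4034.7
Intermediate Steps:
E = 4/3 (E = -1 + (2 - 1*(-5))/3 = -1 + (2 + 5)/3 = -1 + (1/3)*7 = -1 + 7/3 = 4/3 ≈ 1.3333)
I(g) = 4/27 + g/9 (I(g) = (g + 4/3)/(3 + 6) = (4/3 + g)/9 = (4/3 + g)*(1/9) = 4/27 + g/9)
R = -3978 (R = -102*39 = -3978)
R - 383*I(0) = -3978 - 383*(4/27 + (1/9)*0) = -3978 - 383*(4/27 + 0) = -3978 - 383*4/27 = -3978 - 1*1532/27 = -3978 - 1532/27 = -108938/27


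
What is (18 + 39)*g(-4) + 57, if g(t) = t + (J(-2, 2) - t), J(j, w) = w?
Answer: 171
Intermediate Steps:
g(t) = 2 (g(t) = t + (2 - t) = 2)
(18 + 39)*g(-4) + 57 = (18 + 39)*2 + 57 = 57*2 + 57 = 114 + 57 = 171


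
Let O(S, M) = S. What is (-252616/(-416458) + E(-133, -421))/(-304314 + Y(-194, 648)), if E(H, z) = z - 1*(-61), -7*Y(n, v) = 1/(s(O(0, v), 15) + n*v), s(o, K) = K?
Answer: 9406677284004/7965041787154735 ≈ 0.0011810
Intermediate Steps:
Y(n, v) = -1/(7*(15 + n*v))
E(H, z) = 61 + z (E(H, z) = z + 61 = 61 + z)
(-252616/(-416458) + E(-133, -421))/(-304314 + Y(-194, 648)) = (-252616/(-416458) + (61 - 421))/(-304314 - 1/(105 + 7*(-194)*648)) = (-252616*(-1/416458) - 360)/(-304314 - 1/(105 - 879984)) = (18044/29747 - 360)/(-304314 - 1/(-879879)) = -10690876/(29747*(-304314 - 1*(-1/879879))) = -10690876/(29747*(-304314 + 1/879879)) = -10690876/(29747*(-267759498005/879879)) = -10690876/29747*(-879879/267759498005) = 9406677284004/7965041787154735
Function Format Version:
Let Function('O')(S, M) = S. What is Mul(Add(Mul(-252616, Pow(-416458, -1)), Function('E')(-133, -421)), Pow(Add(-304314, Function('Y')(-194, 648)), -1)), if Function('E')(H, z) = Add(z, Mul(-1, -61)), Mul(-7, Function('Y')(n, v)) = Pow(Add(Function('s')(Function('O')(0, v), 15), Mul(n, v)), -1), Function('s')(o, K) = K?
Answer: Rational(9406677284004, 7965041787154735) ≈ 0.0011810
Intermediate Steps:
Function('Y')(n, v) = Mul(Rational(-1, 7), Pow(Add(15, Mul(n, v)), -1))
Function('E')(H, z) = Add(61, z) (Function('E')(H, z) = Add(z, 61) = Add(61, z))
Mul(Add(Mul(-252616, Pow(-416458, -1)), Function('E')(-133, -421)), Pow(Add(-304314, Function('Y')(-194, 648)), -1)) = Mul(Add(Mul(-252616, Pow(-416458, -1)), Add(61, -421)), Pow(Add(-304314, Mul(-1, Pow(Add(105, Mul(7, -194, 648)), -1))), -1)) = Mul(Add(Mul(-252616, Rational(-1, 416458)), -360), Pow(Add(-304314, Mul(-1, Pow(Add(105, -879984), -1))), -1)) = Mul(Add(Rational(18044, 29747), -360), Pow(Add(-304314, Mul(-1, Pow(-879879, -1))), -1)) = Mul(Rational(-10690876, 29747), Pow(Add(-304314, Mul(-1, Rational(-1, 879879))), -1)) = Mul(Rational(-10690876, 29747), Pow(Add(-304314, Rational(1, 879879)), -1)) = Mul(Rational(-10690876, 29747), Pow(Rational(-267759498005, 879879), -1)) = Mul(Rational(-10690876, 29747), Rational(-879879, 267759498005)) = Rational(9406677284004, 7965041787154735)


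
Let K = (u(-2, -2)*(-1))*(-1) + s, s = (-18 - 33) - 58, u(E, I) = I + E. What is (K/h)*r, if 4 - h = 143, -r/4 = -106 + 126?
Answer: -9040/139 ≈ -65.036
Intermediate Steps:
r = -80 (r = -4*(-106 + 126) = -4*20 = -80)
h = -139 (h = 4 - 1*143 = 4 - 143 = -139)
u(E, I) = E + I
s = -109 (s = -51 - 58 = -109)
K = -113 (K = ((-2 - 2)*(-1))*(-1) - 109 = -4*(-1)*(-1) - 109 = 4*(-1) - 109 = -4 - 109 = -113)
(K/h)*r = -113/(-139)*(-80) = -113*(-1/139)*(-80) = (113/139)*(-80) = -9040/139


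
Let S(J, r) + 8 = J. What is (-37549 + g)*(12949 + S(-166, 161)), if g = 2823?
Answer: -443624650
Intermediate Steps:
S(J, r) = -8 + J
(-37549 + g)*(12949 + S(-166, 161)) = (-37549 + 2823)*(12949 + (-8 - 166)) = -34726*(12949 - 174) = -34726*12775 = -443624650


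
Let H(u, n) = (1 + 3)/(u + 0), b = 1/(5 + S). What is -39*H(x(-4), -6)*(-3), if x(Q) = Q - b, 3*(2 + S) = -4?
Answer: -2340/23 ≈ -101.74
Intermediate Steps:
S = -10/3 (S = -2 + (1/3)*(-4) = -2 - 4/3 = -10/3 ≈ -3.3333)
b = 3/5 (b = 1/(5 - 10/3) = 1/(5/3) = 3/5 ≈ 0.60000)
x(Q) = -3/5 + Q (x(Q) = Q - 1*3/5 = Q - 3/5 = -3/5 + Q)
H(u, n) = 4/u
-39*H(x(-4), -6)*(-3) = -156/(-3/5 - 4)*(-3) = -156/(-23/5)*(-3) = -156*(-5)/23*(-3) = -39*(-20/23)*(-3) = (780/23)*(-3) = -2340/23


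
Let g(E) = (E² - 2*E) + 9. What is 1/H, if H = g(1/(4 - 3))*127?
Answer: 1/1016 ≈ 0.00098425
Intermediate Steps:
g(E) = 9 + E² - 2*E
H = 1016 (H = (9 + (1/(4 - 3))² - 2/(4 - 3))*127 = (9 + (1/1)² - 2/1)*127 = (9 + 1² - 2*1)*127 = (9 + 1 - 2)*127 = 8*127 = 1016)
1/H = 1/1016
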